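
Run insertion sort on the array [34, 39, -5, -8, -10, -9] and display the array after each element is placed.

First element 34 is already 'sorted'
Insert 39: shifted 0 elements -> [34, 39, -5, -8, -10, -9]
Insert -5: shifted 2 elements -> [-5, 34, 39, -8, -10, -9]
Insert -8: shifted 3 elements -> [-8, -5, 34, 39, -10, -9]
Insert -10: shifted 4 elements -> [-10, -8, -5, 34, 39, -9]
Insert -9: shifted 4 elements -> [-10, -9, -8, -5, 34, 39]


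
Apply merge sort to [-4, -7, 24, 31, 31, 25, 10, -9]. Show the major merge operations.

Divide and conquer:
  Merge [-4] + [-7] -> [-7, -4]
  Merge [24] + [31] -> [24, 31]
  Merge [-7, -4] + [24, 31] -> [-7, -4, 24, 31]
  Merge [31] + [25] -> [25, 31]
  Merge [10] + [-9] -> [-9, 10]
  Merge [25, 31] + [-9, 10] -> [-9, 10, 25, 31]
  Merge [-7, -4, 24, 31] + [-9, 10, 25, 31] -> [-9, -7, -4, 10, 24, 25, 31, 31]


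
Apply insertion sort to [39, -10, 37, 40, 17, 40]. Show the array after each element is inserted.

First element 39 is already 'sorted'
Insert -10: shifted 1 elements -> [-10, 39, 37, 40, 17, 40]
Insert 37: shifted 1 elements -> [-10, 37, 39, 40, 17, 40]
Insert 40: shifted 0 elements -> [-10, 37, 39, 40, 17, 40]
Insert 17: shifted 3 elements -> [-10, 17, 37, 39, 40, 40]
Insert 40: shifted 0 elements -> [-10, 17, 37, 39, 40, 40]


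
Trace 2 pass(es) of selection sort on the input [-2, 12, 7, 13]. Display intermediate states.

Pass 1: Select minimum -2 at index 0, swap -> [-2, 12, 7, 13]
Pass 2: Select minimum 7 at index 2, swap -> [-2, 7, 12, 13]


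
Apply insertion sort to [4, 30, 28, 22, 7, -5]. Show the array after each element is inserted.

First element 4 is already 'sorted'
Insert 30: shifted 0 elements -> [4, 30, 28, 22, 7, -5]
Insert 28: shifted 1 elements -> [4, 28, 30, 22, 7, -5]
Insert 22: shifted 2 elements -> [4, 22, 28, 30, 7, -5]
Insert 7: shifted 3 elements -> [4, 7, 22, 28, 30, -5]
Insert -5: shifted 5 elements -> [-5, 4, 7, 22, 28, 30]


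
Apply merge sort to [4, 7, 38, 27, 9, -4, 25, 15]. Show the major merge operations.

Divide and conquer:
  Merge [4] + [7] -> [4, 7]
  Merge [38] + [27] -> [27, 38]
  Merge [4, 7] + [27, 38] -> [4, 7, 27, 38]
  Merge [9] + [-4] -> [-4, 9]
  Merge [25] + [15] -> [15, 25]
  Merge [-4, 9] + [15, 25] -> [-4, 9, 15, 25]
  Merge [4, 7, 27, 38] + [-4, 9, 15, 25] -> [-4, 4, 7, 9, 15, 25, 27, 38]


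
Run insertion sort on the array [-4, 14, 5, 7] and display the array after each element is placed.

First element -4 is already 'sorted'
Insert 14: shifted 0 elements -> [-4, 14, 5, 7]
Insert 5: shifted 1 elements -> [-4, 5, 14, 7]
Insert 7: shifted 1 elements -> [-4, 5, 7, 14]


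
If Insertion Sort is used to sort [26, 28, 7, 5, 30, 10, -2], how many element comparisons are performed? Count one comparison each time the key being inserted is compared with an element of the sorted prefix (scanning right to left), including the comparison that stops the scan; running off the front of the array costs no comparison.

Insert 28: 26 <= 28 (stop) = 1 comparison(s) -> [26, 28, 7, 5, 30, 10, -2]
Insert 7: 28 > 7 (shift), 26 > 7 (shift), reached front = 2 comparison(s) -> [7, 26, 28, 5, 30, 10, -2]
Insert 5: 28 > 5 (shift), 26 > 5 (shift), 7 > 5 (shift), reached front = 3 comparison(s) -> [5, 7, 26, 28, 30, 10, -2]
Insert 30: 28 <= 30 (stop) = 1 comparison(s) -> [5, 7, 26, 28, 30, 10, -2]
Insert 10: 30 > 10 (shift), 28 > 10 (shift), 26 > 10 (shift), 7 <= 10 (stop) = 4 comparison(s) -> [5, 7, 10, 26, 28, 30, -2]
Insert -2: 30 > -2 (shift), 28 > -2 (shift), 26 > -2 (shift), 10 > -2 (shift), 7 > -2 (shift), 5 > -2 (shift), reached front = 6 comparison(s) -> [-2, 5, 7, 10, 26, 28, 30]
Total comparisons: 1 + 2 + 3 + 1 + 4 + 6 = 17


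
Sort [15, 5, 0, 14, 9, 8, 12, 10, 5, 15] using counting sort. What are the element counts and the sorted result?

Count array: [1, 0, 0, 0, 0, 2, 0, 0, 1, 1, 1, 0, 1, 0, 1, 2]
(count[i] = number of elements equal to i)
Cumulative count: [1, 1, 1, 1, 1, 3, 3, 3, 4, 5, 6, 6, 7, 7, 8, 10]
Sorted: [0, 5, 5, 8, 9, 10, 12, 14, 15, 15]


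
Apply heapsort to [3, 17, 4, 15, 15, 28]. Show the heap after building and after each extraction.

Build heap: [28, 17, 4, 15, 15, 3]
Extract 28: [17, 15, 4, 3, 15, 28]
Extract 17: [15, 15, 4, 3, 17, 28]
Extract 15: [15, 3, 4, 15, 17, 28]
Extract 15: [4, 3, 15, 15, 17, 28]
Extract 4: [3, 4, 15, 15, 17, 28]


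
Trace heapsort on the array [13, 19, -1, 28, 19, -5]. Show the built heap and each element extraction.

Build heap: [28, 19, -1, 13, 19, -5]
Extract 28: [19, 19, -1, 13, -5, 28]
Extract 19: [19, 13, -1, -5, 19, 28]
Extract 19: [13, -5, -1, 19, 19, 28]
Extract 13: [-1, -5, 13, 19, 19, 28]
Extract -1: [-5, -1, 13, 19, 19, 28]


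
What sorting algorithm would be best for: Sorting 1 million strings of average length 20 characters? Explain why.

Best choice: MSD radix sort or Mergesort
Reason: MSD radix sort is a non-comparison sort that buckets the strings by successive character positions, running in time proportional to the total number of characters examined rather than O(n log n) string comparisons; mergesort is a stable O(n log n)-comparison alternative that works for arbitrary variable-length keys


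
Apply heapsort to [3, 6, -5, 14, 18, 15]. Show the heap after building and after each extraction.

Build heap: [18, 14, 15, 3, 6, -5]
Extract 18: [15, 14, -5, 3, 6, 18]
Extract 15: [14, 6, -5, 3, 15, 18]
Extract 14: [6, 3, -5, 14, 15, 18]
Extract 6: [3, -5, 6, 14, 15, 18]
Extract 3: [-5, 3, 6, 14, 15, 18]


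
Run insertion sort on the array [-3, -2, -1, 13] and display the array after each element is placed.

First element -3 is already 'sorted'
Insert -2: shifted 0 elements -> [-3, -2, -1, 13]
Insert -1: shifted 0 elements -> [-3, -2, -1, 13]
Insert 13: shifted 0 elements -> [-3, -2, -1, 13]


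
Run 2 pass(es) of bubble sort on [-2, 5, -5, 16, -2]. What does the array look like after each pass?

After pass 1: [-2, -5, 5, -2, 16] (2 swaps)
After pass 2: [-5, -2, -2, 5, 16] (2 swaps)
Total swaps: 4


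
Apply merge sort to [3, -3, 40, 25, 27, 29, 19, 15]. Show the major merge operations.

Divide and conquer:
  Merge [3] + [-3] -> [-3, 3]
  Merge [40] + [25] -> [25, 40]
  Merge [-3, 3] + [25, 40] -> [-3, 3, 25, 40]
  Merge [27] + [29] -> [27, 29]
  Merge [19] + [15] -> [15, 19]
  Merge [27, 29] + [15, 19] -> [15, 19, 27, 29]
  Merge [-3, 3, 25, 40] + [15, 19, 27, 29] -> [-3, 3, 15, 19, 25, 27, 29, 40]


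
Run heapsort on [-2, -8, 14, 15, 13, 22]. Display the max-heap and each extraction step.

Build heap: [22, 15, 14, -8, 13, -2]
Extract 22: [15, 13, 14, -8, -2, 22]
Extract 15: [14, 13, -2, -8, 15, 22]
Extract 14: [13, -8, -2, 14, 15, 22]
Extract 13: [-2, -8, 13, 14, 15, 22]
Extract -2: [-8, -2, 13, 14, 15, 22]


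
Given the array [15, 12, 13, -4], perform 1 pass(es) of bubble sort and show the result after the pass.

After pass 1: [12, 13, -4, 15] (3 swaps)
Total swaps: 3


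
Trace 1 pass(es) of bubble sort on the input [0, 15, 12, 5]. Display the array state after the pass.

After pass 1: [0, 12, 5, 15] (2 swaps)
Total swaps: 2


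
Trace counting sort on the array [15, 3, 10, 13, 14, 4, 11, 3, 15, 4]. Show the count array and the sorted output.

Count array: [0, 0, 0, 2, 2, 0, 0, 0, 0, 0, 1, 1, 0, 1, 1, 2]
(count[i] = number of elements equal to i)
Cumulative count: [0, 0, 0, 2, 4, 4, 4, 4, 4, 4, 5, 6, 6, 7, 8, 10]
Sorted: [3, 3, 4, 4, 10, 11, 13, 14, 15, 15]


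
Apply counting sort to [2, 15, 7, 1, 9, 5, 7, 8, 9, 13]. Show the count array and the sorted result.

Count array: [0, 1, 1, 0, 0, 1, 0, 2, 1, 2, 0, 0, 0, 1, 0, 1]
(count[i] = number of elements equal to i)
Cumulative count: [0, 1, 2, 2, 2, 3, 3, 5, 6, 8, 8, 8, 8, 9, 9, 10]
Sorted: [1, 2, 5, 7, 7, 8, 9, 9, 13, 15]


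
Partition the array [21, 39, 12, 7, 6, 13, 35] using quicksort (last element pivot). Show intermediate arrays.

Partition 1: pivot=35 at index 5 -> [21, 12, 7, 6, 13, 35, 39]
Partition 2: pivot=13 at index 3 -> [12, 7, 6, 13, 21, 35, 39]
Partition 3: pivot=6 at index 0 -> [6, 7, 12, 13, 21, 35, 39]
Partition 4: pivot=12 at index 2 -> [6, 7, 12, 13, 21, 35, 39]


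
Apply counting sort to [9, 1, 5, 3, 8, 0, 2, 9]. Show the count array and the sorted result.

Count array: [1, 1, 1, 1, 0, 1, 0, 0, 1, 2]
(count[i] = number of elements equal to i)
Cumulative count: [1, 2, 3, 4, 4, 5, 5, 5, 6, 8]
Sorted: [0, 1, 2, 3, 5, 8, 9, 9]


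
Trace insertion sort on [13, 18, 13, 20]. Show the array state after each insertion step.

First element 13 is already 'sorted'
Insert 18: shifted 0 elements -> [13, 18, 13, 20]
Insert 13: shifted 1 elements -> [13, 13, 18, 20]
Insert 20: shifted 0 elements -> [13, 13, 18, 20]


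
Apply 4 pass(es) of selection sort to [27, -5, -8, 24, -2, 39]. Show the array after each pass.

Pass 1: Select minimum -8 at index 2, swap -> [-8, -5, 27, 24, -2, 39]
Pass 2: Select minimum -5 at index 1, swap -> [-8, -5, 27, 24, -2, 39]
Pass 3: Select minimum -2 at index 4, swap -> [-8, -5, -2, 24, 27, 39]
Pass 4: Select minimum 24 at index 3, swap -> [-8, -5, -2, 24, 27, 39]


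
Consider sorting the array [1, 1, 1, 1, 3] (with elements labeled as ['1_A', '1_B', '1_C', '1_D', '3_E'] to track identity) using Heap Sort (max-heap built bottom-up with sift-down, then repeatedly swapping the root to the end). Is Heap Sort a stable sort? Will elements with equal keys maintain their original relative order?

Trace Heap Sort on the labeled array (the key is the number; the letter only tracks identity):
  Build max-heap: [3_E, 1_A, 1_C, 1_D, 1_B]
  Swap root 3_E to index 4, re-heapify first 4 -> [1_B, 1_A, 1_C, 1_D, 3_E]
  Swap root 1_B to index 3, re-heapify first 3 -> [1_D, 1_A, 1_C, 1_B, 3_E]
  Swap root 1_D to index 2, re-heapify first 2 -> [1_C, 1_A, 1_D, 1_B, 3_E]
  Swap root 1_C to index 1, re-heapify first 1 -> [1_A, 1_C, 1_D, 1_B, 3_E]
Final order: [1_A, 1_C, 1_D, 1_B, 3_E]
Equal keys:
  value 1: originally 1_A, 1_B, 1_C, 1_D; after sorting 1_A, 1_C, 1_D, 1_B -> order changed
Equal keys were reordered, so Heap Sort is not stable: heap construction and root-to-end swaps move elements without regard to the original order of equal keys. (One such input is enough; an unstable sort may happen to preserve order on other inputs, but it gives no guarantee.)
Answer: Not stable


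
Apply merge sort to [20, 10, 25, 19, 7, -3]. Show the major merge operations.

Divide and conquer:
  Merge [10] + [25] -> [10, 25]
  Merge [20] + [10, 25] -> [10, 20, 25]
  Merge [7] + [-3] -> [-3, 7]
  Merge [19] + [-3, 7] -> [-3, 7, 19]
  Merge [10, 20, 25] + [-3, 7, 19] -> [-3, 7, 10, 19, 20, 25]


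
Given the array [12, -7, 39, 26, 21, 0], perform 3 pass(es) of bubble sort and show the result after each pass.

After pass 1: [-7, 12, 26, 21, 0, 39] (4 swaps)
After pass 2: [-7, 12, 21, 0, 26, 39] (2 swaps)
After pass 3: [-7, 12, 0, 21, 26, 39] (1 swaps)
Total swaps: 7


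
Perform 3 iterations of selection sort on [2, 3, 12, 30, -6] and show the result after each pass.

Pass 1: Select minimum -6 at index 4, swap -> [-6, 3, 12, 30, 2]
Pass 2: Select minimum 2 at index 4, swap -> [-6, 2, 12, 30, 3]
Pass 3: Select minimum 3 at index 4, swap -> [-6, 2, 3, 30, 12]


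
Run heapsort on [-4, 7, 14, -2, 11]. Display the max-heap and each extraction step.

Build heap: [14, 11, -4, -2, 7]
Extract 14: [11, 7, -4, -2, 14]
Extract 11: [7, -2, -4, 11, 14]
Extract 7: [-2, -4, 7, 11, 14]
Extract -2: [-4, -2, 7, 11, 14]


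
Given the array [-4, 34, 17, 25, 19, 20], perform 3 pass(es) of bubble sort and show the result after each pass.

After pass 1: [-4, 17, 25, 19, 20, 34] (4 swaps)
After pass 2: [-4, 17, 19, 20, 25, 34] (2 swaps)
After pass 3: [-4, 17, 19, 20, 25, 34] (0 swaps)
Total swaps: 6


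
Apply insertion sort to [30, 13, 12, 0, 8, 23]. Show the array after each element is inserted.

First element 30 is already 'sorted'
Insert 13: shifted 1 elements -> [13, 30, 12, 0, 8, 23]
Insert 12: shifted 2 elements -> [12, 13, 30, 0, 8, 23]
Insert 0: shifted 3 elements -> [0, 12, 13, 30, 8, 23]
Insert 8: shifted 3 elements -> [0, 8, 12, 13, 30, 23]
Insert 23: shifted 1 elements -> [0, 8, 12, 13, 23, 30]


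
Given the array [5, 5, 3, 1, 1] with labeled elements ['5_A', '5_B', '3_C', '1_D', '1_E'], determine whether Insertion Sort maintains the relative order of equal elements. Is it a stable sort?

Trace Insertion Sort on the labeled array (the key is the number; the letter only tracks identity):
  Insert 5_B at index 1: [5_A, 5_B, 3_C, 1_D, 1_E]
  Insert 3_C at index 0: [3_C, 5_A, 5_B, 1_D, 1_E]
  Insert 1_D at index 0: [1_D, 3_C, 5_A, 5_B, 1_E]
  Insert 1_E at index 1: [1_D, 1_E, 3_C, 5_A, 5_B]
Final order: [1_D, 1_E, 3_C, 5_A, 5_B]
Equal keys:
  value 1: originally 1_D, 1_E; after sorting 1_D, 1_E -> order preserved
  value 5: originally 5_A, 5_B; after sorting 5_A, 5_B -> order preserved
All equal keys kept their original relative order. Insertion Sort is stable: elements are shifted only while they are strictly greater than the key, so a key is inserted after any equal elements already placed.
Answer: Stable


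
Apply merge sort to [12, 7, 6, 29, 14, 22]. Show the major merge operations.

Divide and conquer:
  Merge [7] + [6] -> [6, 7]
  Merge [12] + [6, 7] -> [6, 7, 12]
  Merge [14] + [22] -> [14, 22]
  Merge [29] + [14, 22] -> [14, 22, 29]
  Merge [6, 7, 12] + [14, 22, 29] -> [6, 7, 12, 14, 22, 29]


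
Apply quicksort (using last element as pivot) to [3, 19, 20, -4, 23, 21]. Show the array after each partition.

Partition 1: pivot=21 at index 4 -> [3, 19, 20, -4, 21, 23]
Partition 2: pivot=-4 at index 0 -> [-4, 19, 20, 3, 21, 23]
Partition 3: pivot=3 at index 1 -> [-4, 3, 20, 19, 21, 23]
Partition 4: pivot=19 at index 2 -> [-4, 3, 19, 20, 21, 23]


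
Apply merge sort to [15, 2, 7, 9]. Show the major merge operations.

Divide and conquer:
  Merge [15] + [2] -> [2, 15]
  Merge [7] + [9] -> [7, 9]
  Merge [2, 15] + [7, 9] -> [2, 7, 9, 15]


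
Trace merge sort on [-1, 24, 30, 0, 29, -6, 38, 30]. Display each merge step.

Divide and conquer:
  Merge [-1] + [24] -> [-1, 24]
  Merge [30] + [0] -> [0, 30]
  Merge [-1, 24] + [0, 30] -> [-1, 0, 24, 30]
  Merge [29] + [-6] -> [-6, 29]
  Merge [38] + [30] -> [30, 38]
  Merge [-6, 29] + [30, 38] -> [-6, 29, 30, 38]
  Merge [-1, 0, 24, 30] + [-6, 29, 30, 38] -> [-6, -1, 0, 24, 29, 30, 30, 38]


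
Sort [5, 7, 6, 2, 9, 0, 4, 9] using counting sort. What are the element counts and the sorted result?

Count array: [1, 0, 1, 0, 1, 1, 1, 1, 0, 2]
(count[i] = number of elements equal to i)
Cumulative count: [1, 1, 2, 2, 3, 4, 5, 6, 6, 8]
Sorted: [0, 2, 4, 5, 6, 7, 9, 9]


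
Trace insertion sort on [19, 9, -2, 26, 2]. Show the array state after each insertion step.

First element 19 is already 'sorted'
Insert 9: shifted 1 elements -> [9, 19, -2, 26, 2]
Insert -2: shifted 2 elements -> [-2, 9, 19, 26, 2]
Insert 26: shifted 0 elements -> [-2, 9, 19, 26, 2]
Insert 2: shifted 3 elements -> [-2, 2, 9, 19, 26]


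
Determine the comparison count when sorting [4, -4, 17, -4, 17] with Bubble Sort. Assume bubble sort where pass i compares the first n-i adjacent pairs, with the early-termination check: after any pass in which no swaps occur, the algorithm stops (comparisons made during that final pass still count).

Pass 1: compare adjacent pairs (0,1)..(3,4) = 4 comparison(s), 2 swap(s) -> [-4, 4, -4, 17, 17]
Pass 2: compare adjacent pairs (0,1)..(2,3) = 3 comparison(s), 1 swap(s) -> [-4, -4, 4, 17, 17]
Pass 3: compare adjacent pairs (0,1)..(1,2) = 2 comparison(s), 0 swap(s) -> [-4, -4, 4, 17, 17]
No swaps in this pass, so bubble sort stops here.
Total comparisons: 4 + 3 + 2 = 9


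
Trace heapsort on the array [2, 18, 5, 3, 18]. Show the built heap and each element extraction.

Build heap: [18, 18, 5, 3, 2]
Extract 18: [18, 3, 5, 2, 18]
Extract 18: [5, 3, 2, 18, 18]
Extract 5: [3, 2, 5, 18, 18]
Extract 3: [2, 3, 5, 18, 18]


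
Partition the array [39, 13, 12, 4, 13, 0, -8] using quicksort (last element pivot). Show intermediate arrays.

Partition 1: pivot=-8 at index 0 -> [-8, 13, 12, 4, 13, 0, 39]
Partition 2: pivot=39 at index 6 -> [-8, 13, 12, 4, 13, 0, 39]
Partition 3: pivot=0 at index 1 -> [-8, 0, 12, 4, 13, 13, 39]
Partition 4: pivot=13 at index 5 -> [-8, 0, 12, 4, 13, 13, 39]
Partition 5: pivot=13 at index 4 -> [-8, 0, 12, 4, 13, 13, 39]
Partition 6: pivot=4 at index 2 -> [-8, 0, 4, 12, 13, 13, 39]


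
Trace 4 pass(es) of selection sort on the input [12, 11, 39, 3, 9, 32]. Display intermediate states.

Pass 1: Select minimum 3 at index 3, swap -> [3, 11, 39, 12, 9, 32]
Pass 2: Select minimum 9 at index 4, swap -> [3, 9, 39, 12, 11, 32]
Pass 3: Select minimum 11 at index 4, swap -> [3, 9, 11, 12, 39, 32]
Pass 4: Select minimum 12 at index 3, swap -> [3, 9, 11, 12, 39, 32]


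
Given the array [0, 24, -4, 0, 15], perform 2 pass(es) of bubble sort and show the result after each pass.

After pass 1: [0, -4, 0, 15, 24] (3 swaps)
After pass 2: [-4, 0, 0, 15, 24] (1 swaps)
Total swaps: 4


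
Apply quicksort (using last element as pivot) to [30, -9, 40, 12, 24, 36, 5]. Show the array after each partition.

Partition 1: pivot=5 at index 1 -> [-9, 5, 40, 12, 24, 36, 30]
Partition 2: pivot=30 at index 4 -> [-9, 5, 12, 24, 30, 36, 40]
Partition 3: pivot=24 at index 3 -> [-9, 5, 12, 24, 30, 36, 40]
Partition 4: pivot=40 at index 6 -> [-9, 5, 12, 24, 30, 36, 40]


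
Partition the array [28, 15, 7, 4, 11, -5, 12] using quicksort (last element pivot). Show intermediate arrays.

Partition 1: pivot=12 at index 4 -> [7, 4, 11, -5, 12, 15, 28]
Partition 2: pivot=-5 at index 0 -> [-5, 4, 11, 7, 12, 15, 28]
Partition 3: pivot=7 at index 2 -> [-5, 4, 7, 11, 12, 15, 28]
Partition 4: pivot=28 at index 6 -> [-5, 4, 7, 11, 12, 15, 28]


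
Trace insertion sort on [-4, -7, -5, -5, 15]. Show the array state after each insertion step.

First element -4 is already 'sorted'
Insert -7: shifted 1 elements -> [-7, -4, -5, -5, 15]
Insert -5: shifted 1 elements -> [-7, -5, -4, -5, 15]
Insert -5: shifted 1 elements -> [-7, -5, -5, -4, 15]
Insert 15: shifted 0 elements -> [-7, -5, -5, -4, 15]


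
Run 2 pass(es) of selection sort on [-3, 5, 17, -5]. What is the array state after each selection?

Pass 1: Select minimum -5 at index 3, swap -> [-5, 5, 17, -3]
Pass 2: Select minimum -3 at index 3, swap -> [-5, -3, 17, 5]


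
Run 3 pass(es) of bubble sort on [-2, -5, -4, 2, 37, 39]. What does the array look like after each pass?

After pass 1: [-5, -4, -2, 2, 37, 39] (2 swaps)
After pass 2: [-5, -4, -2, 2, 37, 39] (0 swaps)
After pass 3: [-5, -4, -2, 2, 37, 39] (0 swaps)
Total swaps: 2


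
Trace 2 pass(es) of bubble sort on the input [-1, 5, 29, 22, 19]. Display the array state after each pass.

After pass 1: [-1, 5, 22, 19, 29] (2 swaps)
After pass 2: [-1, 5, 19, 22, 29] (1 swaps)
Total swaps: 3


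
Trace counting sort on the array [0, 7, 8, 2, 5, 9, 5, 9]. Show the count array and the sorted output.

Count array: [1, 0, 1, 0, 0, 2, 0, 1, 1, 2]
(count[i] = number of elements equal to i)
Cumulative count: [1, 1, 2, 2, 2, 4, 4, 5, 6, 8]
Sorted: [0, 2, 5, 5, 7, 8, 9, 9]


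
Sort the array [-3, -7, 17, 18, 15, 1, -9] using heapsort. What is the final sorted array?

Build heap: [18, 15, 17, -7, -3, 1, -9]
Extract 18: [17, 15, 1, -7, -3, -9, 18]
Extract 17: [15, -3, 1, -7, -9, 17, 18]
Extract 15: [1, -3, -9, -7, 15, 17, 18]
Extract 1: [-3, -7, -9, 1, 15, 17, 18]
Extract -3: [-7, -9, -3, 1, 15, 17, 18]
Extract -7: [-9, -7, -3, 1, 15, 17, 18]


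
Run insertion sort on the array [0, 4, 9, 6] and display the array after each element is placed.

First element 0 is already 'sorted'
Insert 4: shifted 0 elements -> [0, 4, 9, 6]
Insert 9: shifted 0 elements -> [0, 4, 9, 6]
Insert 6: shifted 1 elements -> [0, 4, 6, 9]


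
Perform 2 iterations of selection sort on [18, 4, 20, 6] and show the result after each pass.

Pass 1: Select minimum 4 at index 1, swap -> [4, 18, 20, 6]
Pass 2: Select minimum 6 at index 3, swap -> [4, 6, 20, 18]


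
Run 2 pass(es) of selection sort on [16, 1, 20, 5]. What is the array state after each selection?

Pass 1: Select minimum 1 at index 1, swap -> [1, 16, 20, 5]
Pass 2: Select minimum 5 at index 3, swap -> [1, 5, 20, 16]


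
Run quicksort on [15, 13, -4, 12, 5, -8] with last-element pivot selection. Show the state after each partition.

Partition 1: pivot=-8 at index 0 -> [-8, 13, -4, 12, 5, 15]
Partition 2: pivot=15 at index 5 -> [-8, 13, -4, 12, 5, 15]
Partition 3: pivot=5 at index 2 -> [-8, -4, 5, 12, 13, 15]
Partition 4: pivot=13 at index 4 -> [-8, -4, 5, 12, 13, 15]


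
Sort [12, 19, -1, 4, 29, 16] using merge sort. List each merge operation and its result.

Divide and conquer:
  Merge [19] + [-1] -> [-1, 19]
  Merge [12] + [-1, 19] -> [-1, 12, 19]
  Merge [29] + [16] -> [16, 29]
  Merge [4] + [16, 29] -> [4, 16, 29]
  Merge [-1, 12, 19] + [4, 16, 29] -> [-1, 4, 12, 16, 19, 29]


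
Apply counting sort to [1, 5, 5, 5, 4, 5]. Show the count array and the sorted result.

Count array: [0, 1, 0, 0, 1, 4]
(count[i] = number of elements equal to i)
Cumulative count: [0, 1, 1, 1, 2, 6]
Sorted: [1, 4, 5, 5, 5, 5]


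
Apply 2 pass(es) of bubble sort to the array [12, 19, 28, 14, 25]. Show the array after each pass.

After pass 1: [12, 19, 14, 25, 28] (2 swaps)
After pass 2: [12, 14, 19, 25, 28] (1 swaps)
Total swaps: 3


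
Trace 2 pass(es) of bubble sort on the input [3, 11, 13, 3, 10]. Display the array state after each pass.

After pass 1: [3, 11, 3, 10, 13] (2 swaps)
After pass 2: [3, 3, 10, 11, 13] (2 swaps)
Total swaps: 4


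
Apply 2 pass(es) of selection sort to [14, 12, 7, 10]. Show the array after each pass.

Pass 1: Select minimum 7 at index 2, swap -> [7, 12, 14, 10]
Pass 2: Select minimum 10 at index 3, swap -> [7, 10, 14, 12]


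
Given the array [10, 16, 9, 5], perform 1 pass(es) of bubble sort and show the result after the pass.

After pass 1: [10, 9, 5, 16] (2 swaps)
Total swaps: 2


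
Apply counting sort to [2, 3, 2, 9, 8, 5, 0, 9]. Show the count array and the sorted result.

Count array: [1, 0, 2, 1, 0, 1, 0, 0, 1, 2]
(count[i] = number of elements equal to i)
Cumulative count: [1, 1, 3, 4, 4, 5, 5, 5, 6, 8]
Sorted: [0, 2, 2, 3, 5, 8, 9, 9]


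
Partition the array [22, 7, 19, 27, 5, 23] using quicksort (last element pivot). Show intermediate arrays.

Partition 1: pivot=23 at index 4 -> [22, 7, 19, 5, 23, 27]
Partition 2: pivot=5 at index 0 -> [5, 7, 19, 22, 23, 27]
Partition 3: pivot=22 at index 3 -> [5, 7, 19, 22, 23, 27]
Partition 4: pivot=19 at index 2 -> [5, 7, 19, 22, 23, 27]


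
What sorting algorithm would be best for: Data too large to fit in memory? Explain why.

Best choice: External merge sort
Reason: Minimizes disk I/O by sequential reads/writes


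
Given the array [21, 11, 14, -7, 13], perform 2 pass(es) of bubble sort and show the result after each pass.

After pass 1: [11, 14, -7, 13, 21] (4 swaps)
After pass 2: [11, -7, 13, 14, 21] (2 swaps)
Total swaps: 6


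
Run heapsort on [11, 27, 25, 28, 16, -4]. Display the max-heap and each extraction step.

Build heap: [28, 27, 25, 11, 16, -4]
Extract 28: [27, 16, 25, 11, -4, 28]
Extract 27: [25, 16, -4, 11, 27, 28]
Extract 25: [16, 11, -4, 25, 27, 28]
Extract 16: [11, -4, 16, 25, 27, 28]
Extract 11: [-4, 11, 16, 25, 27, 28]


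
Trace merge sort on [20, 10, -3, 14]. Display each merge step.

Divide and conquer:
  Merge [20] + [10] -> [10, 20]
  Merge [-3] + [14] -> [-3, 14]
  Merge [10, 20] + [-3, 14] -> [-3, 10, 14, 20]


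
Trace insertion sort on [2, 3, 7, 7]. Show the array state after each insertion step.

First element 2 is already 'sorted'
Insert 3: shifted 0 elements -> [2, 3, 7, 7]
Insert 7: shifted 0 elements -> [2, 3, 7, 7]
Insert 7: shifted 0 elements -> [2, 3, 7, 7]


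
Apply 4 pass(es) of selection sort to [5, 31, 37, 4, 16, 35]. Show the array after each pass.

Pass 1: Select minimum 4 at index 3, swap -> [4, 31, 37, 5, 16, 35]
Pass 2: Select minimum 5 at index 3, swap -> [4, 5, 37, 31, 16, 35]
Pass 3: Select minimum 16 at index 4, swap -> [4, 5, 16, 31, 37, 35]
Pass 4: Select minimum 31 at index 3, swap -> [4, 5, 16, 31, 37, 35]


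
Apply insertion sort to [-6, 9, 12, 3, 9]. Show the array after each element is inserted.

First element -6 is already 'sorted'
Insert 9: shifted 0 elements -> [-6, 9, 12, 3, 9]
Insert 12: shifted 0 elements -> [-6, 9, 12, 3, 9]
Insert 3: shifted 2 elements -> [-6, 3, 9, 12, 9]
Insert 9: shifted 1 elements -> [-6, 3, 9, 9, 12]


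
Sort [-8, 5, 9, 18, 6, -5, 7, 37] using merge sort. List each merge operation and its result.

Divide and conquer:
  Merge [-8] + [5] -> [-8, 5]
  Merge [9] + [18] -> [9, 18]
  Merge [-8, 5] + [9, 18] -> [-8, 5, 9, 18]
  Merge [6] + [-5] -> [-5, 6]
  Merge [7] + [37] -> [7, 37]
  Merge [-5, 6] + [7, 37] -> [-5, 6, 7, 37]
  Merge [-8, 5, 9, 18] + [-5, 6, 7, 37] -> [-8, -5, 5, 6, 7, 9, 18, 37]


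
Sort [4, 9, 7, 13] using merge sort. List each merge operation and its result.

Divide and conquer:
  Merge [4] + [9] -> [4, 9]
  Merge [7] + [13] -> [7, 13]
  Merge [4, 9] + [7, 13] -> [4, 7, 9, 13]


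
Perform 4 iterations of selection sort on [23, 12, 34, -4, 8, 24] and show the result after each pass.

Pass 1: Select minimum -4 at index 3, swap -> [-4, 12, 34, 23, 8, 24]
Pass 2: Select minimum 8 at index 4, swap -> [-4, 8, 34, 23, 12, 24]
Pass 3: Select minimum 12 at index 4, swap -> [-4, 8, 12, 23, 34, 24]
Pass 4: Select minimum 23 at index 3, swap -> [-4, 8, 12, 23, 34, 24]


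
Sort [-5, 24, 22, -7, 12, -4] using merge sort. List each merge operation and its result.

Divide and conquer:
  Merge [24] + [22] -> [22, 24]
  Merge [-5] + [22, 24] -> [-5, 22, 24]
  Merge [12] + [-4] -> [-4, 12]
  Merge [-7] + [-4, 12] -> [-7, -4, 12]
  Merge [-5, 22, 24] + [-7, -4, 12] -> [-7, -5, -4, 12, 22, 24]


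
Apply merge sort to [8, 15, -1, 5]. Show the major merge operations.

Divide and conquer:
  Merge [8] + [15] -> [8, 15]
  Merge [-1] + [5] -> [-1, 5]
  Merge [8, 15] + [-1, 5] -> [-1, 5, 8, 15]


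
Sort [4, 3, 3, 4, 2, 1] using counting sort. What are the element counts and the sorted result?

Count array: [0, 1, 1, 2, 2]
(count[i] = number of elements equal to i)
Cumulative count: [0, 1, 2, 4, 6]
Sorted: [1, 2, 3, 3, 4, 4]


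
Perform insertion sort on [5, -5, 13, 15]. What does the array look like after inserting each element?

First element 5 is already 'sorted'
Insert -5: shifted 1 elements -> [-5, 5, 13, 15]
Insert 13: shifted 0 elements -> [-5, 5, 13, 15]
Insert 15: shifted 0 elements -> [-5, 5, 13, 15]


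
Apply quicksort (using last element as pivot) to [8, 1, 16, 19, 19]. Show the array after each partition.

Partition 1: pivot=19 at index 4 -> [8, 1, 16, 19, 19]
Partition 2: pivot=19 at index 3 -> [8, 1, 16, 19, 19]
Partition 3: pivot=16 at index 2 -> [8, 1, 16, 19, 19]
Partition 4: pivot=1 at index 0 -> [1, 8, 16, 19, 19]


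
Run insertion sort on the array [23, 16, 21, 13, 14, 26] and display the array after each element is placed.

First element 23 is already 'sorted'
Insert 16: shifted 1 elements -> [16, 23, 21, 13, 14, 26]
Insert 21: shifted 1 elements -> [16, 21, 23, 13, 14, 26]
Insert 13: shifted 3 elements -> [13, 16, 21, 23, 14, 26]
Insert 14: shifted 3 elements -> [13, 14, 16, 21, 23, 26]
Insert 26: shifted 0 elements -> [13, 14, 16, 21, 23, 26]


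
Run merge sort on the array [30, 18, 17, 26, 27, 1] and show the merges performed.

Divide and conquer:
  Merge [18] + [17] -> [17, 18]
  Merge [30] + [17, 18] -> [17, 18, 30]
  Merge [27] + [1] -> [1, 27]
  Merge [26] + [1, 27] -> [1, 26, 27]
  Merge [17, 18, 30] + [1, 26, 27] -> [1, 17, 18, 26, 27, 30]


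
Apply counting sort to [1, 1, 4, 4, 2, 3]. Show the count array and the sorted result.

Count array: [0, 2, 1, 1, 2]
(count[i] = number of elements equal to i)
Cumulative count: [0, 2, 3, 4, 6]
Sorted: [1, 1, 2, 3, 4, 4]


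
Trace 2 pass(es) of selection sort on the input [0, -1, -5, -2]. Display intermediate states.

Pass 1: Select minimum -5 at index 2, swap -> [-5, -1, 0, -2]
Pass 2: Select minimum -2 at index 3, swap -> [-5, -2, 0, -1]


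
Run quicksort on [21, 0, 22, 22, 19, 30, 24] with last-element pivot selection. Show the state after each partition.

Partition 1: pivot=24 at index 5 -> [21, 0, 22, 22, 19, 24, 30]
Partition 2: pivot=19 at index 1 -> [0, 19, 22, 22, 21, 24, 30]
Partition 3: pivot=21 at index 2 -> [0, 19, 21, 22, 22, 24, 30]
Partition 4: pivot=22 at index 4 -> [0, 19, 21, 22, 22, 24, 30]


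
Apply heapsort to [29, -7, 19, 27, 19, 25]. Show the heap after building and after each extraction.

Build heap: [29, 27, 25, -7, 19, 19]
Extract 29: [27, 19, 25, -7, 19, 29]
Extract 27: [25, 19, 19, -7, 27, 29]
Extract 25: [19, -7, 19, 25, 27, 29]
Extract 19: [19, -7, 19, 25, 27, 29]
Extract 19: [-7, 19, 19, 25, 27, 29]


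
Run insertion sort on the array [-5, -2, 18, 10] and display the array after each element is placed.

First element -5 is already 'sorted'
Insert -2: shifted 0 elements -> [-5, -2, 18, 10]
Insert 18: shifted 0 elements -> [-5, -2, 18, 10]
Insert 10: shifted 1 elements -> [-5, -2, 10, 18]


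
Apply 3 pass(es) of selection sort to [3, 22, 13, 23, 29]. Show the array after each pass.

Pass 1: Select minimum 3 at index 0, swap -> [3, 22, 13, 23, 29]
Pass 2: Select minimum 13 at index 2, swap -> [3, 13, 22, 23, 29]
Pass 3: Select minimum 22 at index 2, swap -> [3, 13, 22, 23, 29]


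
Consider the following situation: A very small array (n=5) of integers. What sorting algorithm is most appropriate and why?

Best choice: Insertion sort
Reason: For tiny inputs the O(n^2) overhead is negligible and insertion sort has minimal constant factors


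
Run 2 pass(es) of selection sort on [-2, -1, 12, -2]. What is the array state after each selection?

Pass 1: Select minimum -2 at index 0, swap -> [-2, -1, 12, -2]
Pass 2: Select minimum -2 at index 3, swap -> [-2, -2, 12, -1]


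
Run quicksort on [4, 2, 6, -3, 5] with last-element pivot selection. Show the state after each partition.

Partition 1: pivot=5 at index 3 -> [4, 2, -3, 5, 6]
Partition 2: pivot=-3 at index 0 -> [-3, 2, 4, 5, 6]
Partition 3: pivot=4 at index 2 -> [-3, 2, 4, 5, 6]


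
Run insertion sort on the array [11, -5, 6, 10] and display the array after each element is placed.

First element 11 is already 'sorted'
Insert -5: shifted 1 elements -> [-5, 11, 6, 10]
Insert 6: shifted 1 elements -> [-5, 6, 11, 10]
Insert 10: shifted 1 elements -> [-5, 6, 10, 11]


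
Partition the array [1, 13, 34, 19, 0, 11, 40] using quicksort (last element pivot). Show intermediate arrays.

Partition 1: pivot=40 at index 6 -> [1, 13, 34, 19, 0, 11, 40]
Partition 2: pivot=11 at index 2 -> [1, 0, 11, 19, 13, 34, 40]
Partition 3: pivot=0 at index 0 -> [0, 1, 11, 19, 13, 34, 40]
Partition 4: pivot=34 at index 5 -> [0, 1, 11, 19, 13, 34, 40]
Partition 5: pivot=13 at index 3 -> [0, 1, 11, 13, 19, 34, 40]


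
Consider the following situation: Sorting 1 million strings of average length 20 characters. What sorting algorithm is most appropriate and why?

Best choice: MSD radix sort or Mergesort
Reason: MSD radix sort is a non-comparison sort that buckets the strings by successive character positions, running in time proportional to the total number of characters examined rather than O(n log n) string comparisons; mergesort is a stable O(n log n)-comparison alternative that works for arbitrary variable-length keys


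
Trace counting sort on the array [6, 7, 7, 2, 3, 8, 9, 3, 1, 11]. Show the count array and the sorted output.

Count array: [0, 1, 1, 2, 0, 0, 1, 2, 1, 1, 0, 1]
(count[i] = number of elements equal to i)
Cumulative count: [0, 1, 2, 4, 4, 4, 5, 7, 8, 9, 9, 10]
Sorted: [1, 2, 3, 3, 6, 7, 7, 8, 9, 11]


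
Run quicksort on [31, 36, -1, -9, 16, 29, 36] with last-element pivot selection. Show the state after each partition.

Partition 1: pivot=36 at index 6 -> [31, 36, -1, -9, 16, 29, 36]
Partition 2: pivot=29 at index 3 -> [-1, -9, 16, 29, 31, 36, 36]
Partition 3: pivot=16 at index 2 -> [-1, -9, 16, 29, 31, 36, 36]
Partition 4: pivot=-9 at index 0 -> [-9, -1, 16, 29, 31, 36, 36]
Partition 5: pivot=36 at index 5 -> [-9, -1, 16, 29, 31, 36, 36]


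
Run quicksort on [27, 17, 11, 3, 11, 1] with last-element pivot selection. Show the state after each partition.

Partition 1: pivot=1 at index 0 -> [1, 17, 11, 3, 11, 27]
Partition 2: pivot=27 at index 5 -> [1, 17, 11, 3, 11, 27]
Partition 3: pivot=11 at index 3 -> [1, 11, 3, 11, 17, 27]
Partition 4: pivot=3 at index 1 -> [1, 3, 11, 11, 17, 27]


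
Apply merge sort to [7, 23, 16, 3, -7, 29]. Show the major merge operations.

Divide and conquer:
  Merge [23] + [16] -> [16, 23]
  Merge [7] + [16, 23] -> [7, 16, 23]
  Merge [-7] + [29] -> [-7, 29]
  Merge [3] + [-7, 29] -> [-7, 3, 29]
  Merge [7, 16, 23] + [-7, 3, 29] -> [-7, 3, 7, 16, 23, 29]


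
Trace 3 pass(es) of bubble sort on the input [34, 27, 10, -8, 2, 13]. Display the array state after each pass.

After pass 1: [27, 10, -8, 2, 13, 34] (5 swaps)
After pass 2: [10, -8, 2, 13, 27, 34] (4 swaps)
After pass 3: [-8, 2, 10, 13, 27, 34] (2 swaps)
Total swaps: 11


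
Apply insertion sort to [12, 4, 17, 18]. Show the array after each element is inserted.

First element 12 is already 'sorted'
Insert 4: shifted 1 elements -> [4, 12, 17, 18]
Insert 17: shifted 0 elements -> [4, 12, 17, 18]
Insert 18: shifted 0 elements -> [4, 12, 17, 18]


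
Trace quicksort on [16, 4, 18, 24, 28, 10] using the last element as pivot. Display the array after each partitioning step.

Partition 1: pivot=10 at index 1 -> [4, 10, 18, 24, 28, 16]
Partition 2: pivot=16 at index 2 -> [4, 10, 16, 24, 28, 18]
Partition 3: pivot=18 at index 3 -> [4, 10, 16, 18, 28, 24]
Partition 4: pivot=24 at index 4 -> [4, 10, 16, 18, 24, 28]


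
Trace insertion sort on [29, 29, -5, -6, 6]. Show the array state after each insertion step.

First element 29 is already 'sorted'
Insert 29: shifted 0 elements -> [29, 29, -5, -6, 6]
Insert -5: shifted 2 elements -> [-5, 29, 29, -6, 6]
Insert -6: shifted 3 elements -> [-6, -5, 29, 29, 6]
Insert 6: shifted 2 elements -> [-6, -5, 6, 29, 29]


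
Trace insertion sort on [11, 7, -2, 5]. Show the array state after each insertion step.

First element 11 is already 'sorted'
Insert 7: shifted 1 elements -> [7, 11, -2, 5]
Insert -2: shifted 2 elements -> [-2, 7, 11, 5]
Insert 5: shifted 2 elements -> [-2, 5, 7, 11]


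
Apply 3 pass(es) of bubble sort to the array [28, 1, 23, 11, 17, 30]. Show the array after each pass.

After pass 1: [1, 23, 11, 17, 28, 30] (4 swaps)
After pass 2: [1, 11, 17, 23, 28, 30] (2 swaps)
After pass 3: [1, 11, 17, 23, 28, 30] (0 swaps)
Total swaps: 6


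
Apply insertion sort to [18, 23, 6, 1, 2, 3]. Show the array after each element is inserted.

First element 18 is already 'sorted'
Insert 23: shifted 0 elements -> [18, 23, 6, 1, 2, 3]
Insert 6: shifted 2 elements -> [6, 18, 23, 1, 2, 3]
Insert 1: shifted 3 elements -> [1, 6, 18, 23, 2, 3]
Insert 2: shifted 3 elements -> [1, 2, 6, 18, 23, 3]
Insert 3: shifted 3 elements -> [1, 2, 3, 6, 18, 23]


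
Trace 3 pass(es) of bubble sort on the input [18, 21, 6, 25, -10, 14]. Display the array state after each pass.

After pass 1: [18, 6, 21, -10, 14, 25] (3 swaps)
After pass 2: [6, 18, -10, 14, 21, 25] (3 swaps)
After pass 3: [6, -10, 14, 18, 21, 25] (2 swaps)
Total swaps: 8


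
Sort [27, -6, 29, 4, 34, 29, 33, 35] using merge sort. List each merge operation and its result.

Divide and conquer:
  Merge [27] + [-6] -> [-6, 27]
  Merge [29] + [4] -> [4, 29]
  Merge [-6, 27] + [4, 29] -> [-6, 4, 27, 29]
  Merge [34] + [29] -> [29, 34]
  Merge [33] + [35] -> [33, 35]
  Merge [29, 34] + [33, 35] -> [29, 33, 34, 35]
  Merge [-6, 4, 27, 29] + [29, 33, 34, 35] -> [-6, 4, 27, 29, 29, 33, 34, 35]


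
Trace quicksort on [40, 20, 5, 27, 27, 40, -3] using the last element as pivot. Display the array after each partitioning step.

Partition 1: pivot=-3 at index 0 -> [-3, 20, 5, 27, 27, 40, 40]
Partition 2: pivot=40 at index 6 -> [-3, 20, 5, 27, 27, 40, 40]
Partition 3: pivot=40 at index 5 -> [-3, 20, 5, 27, 27, 40, 40]
Partition 4: pivot=27 at index 4 -> [-3, 20, 5, 27, 27, 40, 40]
Partition 5: pivot=27 at index 3 -> [-3, 20, 5, 27, 27, 40, 40]
Partition 6: pivot=5 at index 1 -> [-3, 5, 20, 27, 27, 40, 40]


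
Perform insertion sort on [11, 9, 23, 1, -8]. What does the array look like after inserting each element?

First element 11 is already 'sorted'
Insert 9: shifted 1 elements -> [9, 11, 23, 1, -8]
Insert 23: shifted 0 elements -> [9, 11, 23, 1, -8]
Insert 1: shifted 3 elements -> [1, 9, 11, 23, -8]
Insert -8: shifted 4 elements -> [-8, 1, 9, 11, 23]


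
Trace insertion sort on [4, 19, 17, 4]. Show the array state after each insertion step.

First element 4 is already 'sorted'
Insert 19: shifted 0 elements -> [4, 19, 17, 4]
Insert 17: shifted 1 elements -> [4, 17, 19, 4]
Insert 4: shifted 2 elements -> [4, 4, 17, 19]


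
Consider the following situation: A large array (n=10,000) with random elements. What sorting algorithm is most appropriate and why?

Best choice: Quicksort or Mergesort
Reason: Both have O(n log n) average case; quicksort has lower constant factors


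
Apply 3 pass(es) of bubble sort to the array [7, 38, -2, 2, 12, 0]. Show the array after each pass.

After pass 1: [7, -2, 2, 12, 0, 38] (4 swaps)
After pass 2: [-2, 2, 7, 0, 12, 38] (3 swaps)
After pass 3: [-2, 2, 0, 7, 12, 38] (1 swaps)
Total swaps: 8


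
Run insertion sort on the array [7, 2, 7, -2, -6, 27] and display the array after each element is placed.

First element 7 is already 'sorted'
Insert 2: shifted 1 elements -> [2, 7, 7, -2, -6, 27]
Insert 7: shifted 0 elements -> [2, 7, 7, -2, -6, 27]
Insert -2: shifted 3 elements -> [-2, 2, 7, 7, -6, 27]
Insert -6: shifted 4 elements -> [-6, -2, 2, 7, 7, 27]
Insert 27: shifted 0 elements -> [-6, -2, 2, 7, 7, 27]


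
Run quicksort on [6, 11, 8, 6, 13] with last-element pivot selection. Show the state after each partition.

Partition 1: pivot=13 at index 4 -> [6, 11, 8, 6, 13]
Partition 2: pivot=6 at index 1 -> [6, 6, 8, 11, 13]
Partition 3: pivot=11 at index 3 -> [6, 6, 8, 11, 13]


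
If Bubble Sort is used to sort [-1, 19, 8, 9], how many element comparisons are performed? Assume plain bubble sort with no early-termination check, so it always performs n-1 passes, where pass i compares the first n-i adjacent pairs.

Pass 1: compare adjacent pairs (0,1)..(2,3) = 3 comparison(s), 2 swap(s) -> [-1, 8, 9, 19]
Pass 2: compare adjacent pairs (0,1)..(1,2) = 2 comparison(s), 0 swap(s) -> [-1, 8, 9, 19]
Pass 3: compare adjacent pairs (0,1)..(0,1) = 1 comparison(s), 0 swap(s) -> [-1, 8, 9, 19]
Total comparisons: 3 + 2 + 1 = 6


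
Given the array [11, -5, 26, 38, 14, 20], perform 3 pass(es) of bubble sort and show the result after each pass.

After pass 1: [-5, 11, 26, 14, 20, 38] (3 swaps)
After pass 2: [-5, 11, 14, 20, 26, 38] (2 swaps)
After pass 3: [-5, 11, 14, 20, 26, 38] (0 swaps)
Total swaps: 5


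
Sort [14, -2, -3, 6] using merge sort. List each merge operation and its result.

Divide and conquer:
  Merge [14] + [-2] -> [-2, 14]
  Merge [-3] + [6] -> [-3, 6]
  Merge [-2, 14] + [-3, 6] -> [-3, -2, 6, 14]


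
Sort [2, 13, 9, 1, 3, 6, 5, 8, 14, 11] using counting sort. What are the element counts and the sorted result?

Count array: [0, 1, 1, 1, 0, 1, 1, 0, 1, 1, 0, 1, 0, 1, 1]
(count[i] = number of elements equal to i)
Cumulative count: [0, 1, 2, 3, 3, 4, 5, 5, 6, 7, 7, 8, 8, 9, 10]
Sorted: [1, 2, 3, 5, 6, 8, 9, 11, 13, 14]


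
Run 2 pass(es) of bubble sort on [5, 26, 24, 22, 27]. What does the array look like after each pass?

After pass 1: [5, 24, 22, 26, 27] (2 swaps)
After pass 2: [5, 22, 24, 26, 27] (1 swaps)
Total swaps: 3


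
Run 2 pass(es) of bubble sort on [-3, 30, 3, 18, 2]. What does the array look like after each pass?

After pass 1: [-3, 3, 18, 2, 30] (3 swaps)
After pass 2: [-3, 3, 2, 18, 30] (1 swaps)
Total swaps: 4
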